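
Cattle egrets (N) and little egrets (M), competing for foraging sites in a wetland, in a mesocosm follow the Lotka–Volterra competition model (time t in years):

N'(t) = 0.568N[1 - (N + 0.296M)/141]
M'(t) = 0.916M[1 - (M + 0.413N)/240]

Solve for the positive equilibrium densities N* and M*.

Setting both brackets to zero gives the nullclines N + 0.296M = 141 and 0.413N + M = 240.
Substituting M = 240 - 0.413N into the first: N(1 - 0.296·0.413) = 141 - 0.296·240.
So N* = 70/0.878 = 79.7, and then M* = 240 - 0.413·79.7 = 207.

N* ≈ 79.7, M* ≈ 207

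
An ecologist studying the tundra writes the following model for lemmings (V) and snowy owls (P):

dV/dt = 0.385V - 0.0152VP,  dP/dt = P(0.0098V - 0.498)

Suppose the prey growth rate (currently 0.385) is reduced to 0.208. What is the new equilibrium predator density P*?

At the interior fixed point, setting dV/dt = 0 with V > 0 fixes P* = (prey growth rate)/(VP coefficient) — independent of the other coefficients.
With the change, P* = 0.208/0.0152 = 13.7; it falls from 25.3.

P* ≈ 13.7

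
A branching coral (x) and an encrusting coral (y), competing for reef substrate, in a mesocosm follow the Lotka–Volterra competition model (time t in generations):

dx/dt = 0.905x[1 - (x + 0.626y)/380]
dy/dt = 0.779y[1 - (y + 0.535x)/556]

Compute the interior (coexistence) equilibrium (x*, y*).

Setting both brackets to zero gives the nullclines x + 0.626y = 380 and 0.535x + y = 556.
Substituting y = 556 - 0.535x into the first: x(1 - 0.626·0.535) = 380 - 0.626·556.
So x* = 31.9/0.665 = 48, and then y* = 556 - 0.535·48 = 530.

x* ≈ 48, y* ≈ 530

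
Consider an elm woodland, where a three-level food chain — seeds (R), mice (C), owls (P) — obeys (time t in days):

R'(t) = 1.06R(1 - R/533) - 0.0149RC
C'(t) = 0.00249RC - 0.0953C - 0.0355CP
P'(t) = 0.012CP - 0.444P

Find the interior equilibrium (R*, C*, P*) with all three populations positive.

From dP/dt = 0: 0.012C* = 0.444, so C* = 37.
From dR/dt = 0: 1.06(1 - R*/533) = 0.0149·37, giving R* = 533·(1 - 0.52) = 256.
From dC/dt = 0: 0.00249·256 - 0.0953 = 0.0355P*, so P* = 0.542/0.0355 = 15.3.

R* ≈ 256, C* ≈ 37, P* ≈ 15.3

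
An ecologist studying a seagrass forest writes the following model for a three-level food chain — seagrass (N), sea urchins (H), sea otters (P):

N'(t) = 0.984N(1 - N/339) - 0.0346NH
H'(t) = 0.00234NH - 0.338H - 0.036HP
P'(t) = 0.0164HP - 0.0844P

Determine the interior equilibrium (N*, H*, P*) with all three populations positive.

N* ≈ 278, H* ≈ 5.15, P* ≈ 8.66

From dP/dt = 0: 0.0164H* = 0.0844, so H* = 5.15.
From dN/dt = 0: 0.984(1 - N*/339) = 0.0346·5.15, giving N* = 339·(1 - 0.181) = 278.
From dH/dt = 0: 0.00234·278 - 0.338 = 0.036P*, so P* = 0.312/0.036 = 8.66.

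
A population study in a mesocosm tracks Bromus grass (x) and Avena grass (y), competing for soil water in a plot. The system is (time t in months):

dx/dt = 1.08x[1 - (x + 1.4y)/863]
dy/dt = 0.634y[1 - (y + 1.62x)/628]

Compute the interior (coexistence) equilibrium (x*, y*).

x* ≈ 12.8, y* ≈ 607

Setting both brackets to zero gives the nullclines x + 1.4y = 863 and 1.62x + y = 628.
Substituting y = 628 - 1.62x into the first: x(1 - 1.4·1.62) = 863 - 1.4·628.
So x* = -16.2/-1.27 = 12.8, and then y* = 628 - 1.62·12.8 = 607.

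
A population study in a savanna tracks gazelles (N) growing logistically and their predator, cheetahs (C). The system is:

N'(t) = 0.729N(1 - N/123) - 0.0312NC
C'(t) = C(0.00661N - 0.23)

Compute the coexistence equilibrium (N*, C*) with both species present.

N* ≈ 34.8, C* ≈ 16.8

From dC/dt = 0 with C > 0: 0.00661N* = 0.23, so N* = 34.8.
Substitute into dN/dt = 0: 0.729(1 - 34.8/123) = 0.0312C*.
The bracket is 0.717, giving C* = 0.523/0.0312 = 16.8.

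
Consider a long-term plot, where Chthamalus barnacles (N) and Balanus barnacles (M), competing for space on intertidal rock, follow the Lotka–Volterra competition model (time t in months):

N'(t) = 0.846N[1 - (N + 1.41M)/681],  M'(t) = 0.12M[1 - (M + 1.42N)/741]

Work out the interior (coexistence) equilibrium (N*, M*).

Setting both brackets to zero gives the nullclines N + 1.41M = 681 and 1.42N + M = 741.
Substituting M = 741 - 1.42N into the first: N(1 - 1.41·1.42) = 681 - 1.41·741.
So N* = -364/-1 = 363, and then M* = 741 - 1.42·363 = 226.

N* ≈ 363, M* ≈ 226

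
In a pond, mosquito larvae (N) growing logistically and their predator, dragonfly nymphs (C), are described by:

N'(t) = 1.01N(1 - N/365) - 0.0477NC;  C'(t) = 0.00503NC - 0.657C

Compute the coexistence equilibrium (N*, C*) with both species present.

From dC/dt = 0 with C > 0: 0.00503N* = 0.657, so N* = 131.
Substitute into dN/dt = 0: 1.01(1 - 131/365) = 0.0477C*.
The bracket is 0.642, giving C* = 0.649/0.0477 = 13.6.

N* ≈ 131, C* ≈ 13.6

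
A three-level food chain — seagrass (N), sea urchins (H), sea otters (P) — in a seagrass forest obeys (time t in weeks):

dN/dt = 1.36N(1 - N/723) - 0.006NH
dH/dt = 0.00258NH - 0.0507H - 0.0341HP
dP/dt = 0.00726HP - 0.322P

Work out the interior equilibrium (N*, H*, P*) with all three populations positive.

From dP/dt = 0: 0.00726H* = 0.322, so H* = 44.4.
From dN/dt = 0: 1.36(1 - N*/723) = 0.006·44.4, giving N* = 723·(1 - 0.196) = 582.
From dH/dt = 0: 0.00258·582 - 0.0507 = 0.0341P*, so P* = 1.45/0.0341 = 42.5.

N* ≈ 582, H* ≈ 44.4, P* ≈ 42.5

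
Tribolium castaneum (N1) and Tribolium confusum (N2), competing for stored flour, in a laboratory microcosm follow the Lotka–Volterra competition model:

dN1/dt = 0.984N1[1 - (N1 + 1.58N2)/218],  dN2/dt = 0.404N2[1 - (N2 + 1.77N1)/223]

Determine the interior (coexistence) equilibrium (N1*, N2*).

N1* ≈ 74.8, N2* ≈ 90.6

Setting both brackets to zero gives the nullclines N1 + 1.58N2 = 218 and 1.77N1 + N2 = 223.
Substituting N2 = 223 - 1.77N1 into the first: N1(1 - 1.58·1.77) = 218 - 1.58·223.
So N1* = -134/-1.8 = 74.8, and then N2* = 223 - 1.77·74.8 = 90.6.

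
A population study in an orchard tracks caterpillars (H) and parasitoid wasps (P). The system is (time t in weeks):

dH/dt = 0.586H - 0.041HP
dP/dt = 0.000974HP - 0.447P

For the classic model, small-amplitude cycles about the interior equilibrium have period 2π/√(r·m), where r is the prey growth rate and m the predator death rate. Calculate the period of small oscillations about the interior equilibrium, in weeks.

T ≈ 12.3 weeks

Here r = 0.586 and m = 0.447, so r·m = 0.262.
ω = √0.262 = 0.512 per week, hence T = 2π/ω ≈ 12.3 weeks.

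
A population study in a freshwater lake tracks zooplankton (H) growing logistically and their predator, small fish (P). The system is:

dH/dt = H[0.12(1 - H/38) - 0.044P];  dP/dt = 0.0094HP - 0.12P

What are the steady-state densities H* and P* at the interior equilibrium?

From dP/dt = 0 with P > 0: 0.0094H* = 0.12, so H* = 12.8.
Substitute into dH/dt = 0: 0.12(1 - 12.8/38) = 0.044P*.
The bracket is 0.664, giving P* = 0.0797/0.044 = 1.81.

H* ≈ 12.8, P* ≈ 1.81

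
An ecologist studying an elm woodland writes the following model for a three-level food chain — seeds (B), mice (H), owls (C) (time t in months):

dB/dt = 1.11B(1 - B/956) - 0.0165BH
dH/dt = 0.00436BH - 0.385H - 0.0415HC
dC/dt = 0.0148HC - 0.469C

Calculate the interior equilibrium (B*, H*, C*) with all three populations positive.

From dC/dt = 0: 0.0148H* = 0.469, so H* = 31.7.
From dB/dt = 0: 1.11(1 - B*/956) = 0.0165·31.7, giving B* = 956·(1 - 0.471) = 506.
From dH/dt = 0: 0.00436·506 - 0.385 = 0.0415C*, so C* = 1.82/0.0415 = 43.8.

B* ≈ 506, H* ≈ 31.7, C* ≈ 43.8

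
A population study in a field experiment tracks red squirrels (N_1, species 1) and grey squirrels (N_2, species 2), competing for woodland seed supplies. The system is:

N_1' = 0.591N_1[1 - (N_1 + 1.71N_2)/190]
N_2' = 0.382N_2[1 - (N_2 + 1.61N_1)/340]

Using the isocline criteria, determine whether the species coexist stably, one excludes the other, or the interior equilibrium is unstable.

Compare the nullcline intercepts: K1/α12 = 190/1.71 = 111 < K2 = 340; K2/α21 = 340/1.61 = 211 > K1 = 190.
Since the inequalities point opposite ways, species 2 can invade but species 1 cannot.

species 2 excludes species 1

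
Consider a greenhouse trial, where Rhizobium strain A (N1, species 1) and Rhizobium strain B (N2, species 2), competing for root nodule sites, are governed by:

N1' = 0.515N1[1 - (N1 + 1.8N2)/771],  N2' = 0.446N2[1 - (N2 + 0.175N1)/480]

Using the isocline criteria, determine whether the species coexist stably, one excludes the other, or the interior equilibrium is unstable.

Compare the nullcline intercepts: K1/α12 = 771/1.8 = 428 < K2 = 480; K2/α21 = 480/0.175 = 2740 > K1 = 771.
Since the inequalities point opposite ways, species 2 can invade but species 1 cannot.

species 2 excludes species 1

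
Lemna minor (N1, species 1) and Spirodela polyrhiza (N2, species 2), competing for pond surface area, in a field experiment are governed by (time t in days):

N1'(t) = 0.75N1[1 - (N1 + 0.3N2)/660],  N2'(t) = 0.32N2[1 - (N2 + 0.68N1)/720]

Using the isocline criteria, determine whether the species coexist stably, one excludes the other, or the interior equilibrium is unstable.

Compare the nullcline intercepts: K1/α12 = 660/0.3 = 2200 > K2 = 720; K2/α21 = 720/0.68 = 1060 > K1 = 660.
Since both inequalities hold, each species can invade when rare, so the interior equilibrium is stable.

stable coexistence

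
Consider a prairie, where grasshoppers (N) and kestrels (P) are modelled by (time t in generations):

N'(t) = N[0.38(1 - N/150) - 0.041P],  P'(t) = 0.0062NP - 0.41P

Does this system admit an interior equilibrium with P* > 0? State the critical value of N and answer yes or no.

Threshold N = 66.1; K > 66.1, so yes, the predator persists.

The predator equation gives dP/dt > 0 only when N > 0.41/0.0062 = 66.1.
Without the predator, N → K = 150. Since 150 > 66.1, the predator can invade and persist.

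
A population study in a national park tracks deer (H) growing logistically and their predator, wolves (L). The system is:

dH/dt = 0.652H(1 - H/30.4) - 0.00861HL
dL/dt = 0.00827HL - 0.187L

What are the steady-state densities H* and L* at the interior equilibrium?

H* ≈ 22.6, L* ≈ 19.4

From dL/dt = 0 with L > 0: 0.00827H* = 0.187, so H* = 22.6.
Substitute into dH/dt = 0: 0.652(1 - 22.6/30.4) = 0.00861L*.
The bracket is 0.256, giving L* = 0.167/0.00861 = 19.4.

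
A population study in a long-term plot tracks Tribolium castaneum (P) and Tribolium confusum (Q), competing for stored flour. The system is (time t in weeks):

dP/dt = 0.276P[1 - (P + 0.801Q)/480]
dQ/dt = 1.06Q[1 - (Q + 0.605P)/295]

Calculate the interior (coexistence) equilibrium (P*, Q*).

Setting both brackets to zero gives the nullclines P + 0.801Q = 480 and 0.605P + Q = 295.
Substituting Q = 295 - 0.605P into the first: P(1 - 0.801·0.605) = 480 - 0.801·295.
So P* = 244/0.515 = 473, and then Q* = 295 - 0.605·473 = 8.93.

P* ≈ 473, Q* ≈ 8.93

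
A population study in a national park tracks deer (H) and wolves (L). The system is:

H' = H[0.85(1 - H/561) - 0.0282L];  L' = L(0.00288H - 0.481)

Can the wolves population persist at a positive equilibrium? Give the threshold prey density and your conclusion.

Threshold H = 167; K > 167, so yes, the predator persists.

The predator equation gives dL/dt > 0 only when H > 0.481/0.00288 = 167.
Without the predator, H → K = 561. Since 561 > 167, the predator can invade and persist.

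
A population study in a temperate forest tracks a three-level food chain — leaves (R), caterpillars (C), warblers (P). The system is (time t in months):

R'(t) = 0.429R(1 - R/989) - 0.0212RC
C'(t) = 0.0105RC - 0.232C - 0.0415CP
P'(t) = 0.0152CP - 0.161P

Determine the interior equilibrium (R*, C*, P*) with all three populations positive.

From dP/dt = 0: 0.0152C* = 0.161, so C* = 10.6.
From dR/dt = 0: 0.429(1 - R*/989) = 0.0212·10.6, giving R* = 989·(1 - 0.523) = 471.
From dC/dt = 0: 0.0105·471 - 0.232 = 0.0415P*, so P* = 4.72/0.0415 = 114.

R* ≈ 471, C* ≈ 10.6, P* ≈ 114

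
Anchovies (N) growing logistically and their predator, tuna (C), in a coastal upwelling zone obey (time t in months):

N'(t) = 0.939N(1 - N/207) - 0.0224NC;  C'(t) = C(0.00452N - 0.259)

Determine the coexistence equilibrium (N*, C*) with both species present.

From dC/dt = 0 with C > 0: 0.00452N* = 0.259, so N* = 57.3.
Substitute into dN/dt = 0: 0.939(1 - 57.3/207) = 0.0224C*.
The bracket is 0.723, giving C* = 0.679/0.0224 = 30.3.

N* ≈ 57.3, C* ≈ 30.3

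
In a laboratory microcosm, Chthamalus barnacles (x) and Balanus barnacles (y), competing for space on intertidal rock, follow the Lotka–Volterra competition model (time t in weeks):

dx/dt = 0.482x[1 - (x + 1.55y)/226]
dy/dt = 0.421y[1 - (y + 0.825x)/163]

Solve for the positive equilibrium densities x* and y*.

Setting both brackets to zero gives the nullclines x + 1.55y = 226 and 0.825x + y = 163.
Substituting y = 163 - 0.825x into the first: x(1 - 1.55·0.825) = 226 - 1.55·163.
So x* = -26.7/-0.279 = 95.6, and then y* = 163 - 0.825·95.6 = 84.1.

x* ≈ 95.6, y* ≈ 84.1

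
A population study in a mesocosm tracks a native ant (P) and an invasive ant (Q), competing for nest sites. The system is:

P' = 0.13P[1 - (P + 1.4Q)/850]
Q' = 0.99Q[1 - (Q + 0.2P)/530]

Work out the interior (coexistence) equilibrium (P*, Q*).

Setting both brackets to zero gives the nullclines P + 1.4Q = 850 and 0.2P + Q = 530.
Substituting Q = 530 - 0.2P into the first: P(1 - 1.4·0.2) = 850 - 1.4·530.
So P* = 108/0.72 = 150, and then Q* = 530 - 0.2·150 = 500.

P* ≈ 150, Q* ≈ 500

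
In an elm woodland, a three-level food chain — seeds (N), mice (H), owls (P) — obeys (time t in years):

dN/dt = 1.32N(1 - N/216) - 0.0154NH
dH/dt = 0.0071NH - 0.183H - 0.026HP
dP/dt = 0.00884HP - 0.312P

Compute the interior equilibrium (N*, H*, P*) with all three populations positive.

N* ≈ 127, H* ≈ 35.3, P* ≈ 27.7

From dP/dt = 0: 0.00884H* = 0.312, so H* = 35.3.
From dN/dt = 0: 1.32(1 - N*/216) = 0.0154·35.3, giving N* = 216·(1 - 0.412) = 127.
From dH/dt = 0: 0.0071·127 - 0.183 = 0.026P*, so P* = 0.719/0.026 = 27.7.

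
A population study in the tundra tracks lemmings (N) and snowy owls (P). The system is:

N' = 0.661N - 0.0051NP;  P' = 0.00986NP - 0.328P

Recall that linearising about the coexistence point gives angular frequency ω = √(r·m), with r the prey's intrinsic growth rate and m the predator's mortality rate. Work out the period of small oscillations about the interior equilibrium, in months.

T ≈ 13.5 months

Here r = 0.661 and m = 0.328, so r·m = 0.217.
ω = √0.217 = 0.466 per month, hence T = 2π/ω ≈ 13.5 months.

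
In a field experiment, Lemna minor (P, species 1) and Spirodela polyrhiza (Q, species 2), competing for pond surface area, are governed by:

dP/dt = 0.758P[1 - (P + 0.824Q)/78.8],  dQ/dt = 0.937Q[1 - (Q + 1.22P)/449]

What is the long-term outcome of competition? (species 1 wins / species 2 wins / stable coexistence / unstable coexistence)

Compare the nullcline intercepts: K1/α12 = 78.8/0.824 = 95.6 < K2 = 449; K2/α21 = 449/1.22 = 368 > K1 = 78.8.
Since the inequalities point opposite ways, species 2 can invade but species 1 cannot.

species 2 excludes species 1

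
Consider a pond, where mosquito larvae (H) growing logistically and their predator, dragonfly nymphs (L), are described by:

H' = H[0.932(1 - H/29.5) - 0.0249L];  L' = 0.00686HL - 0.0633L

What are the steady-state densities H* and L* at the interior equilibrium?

From dL/dt = 0 with L > 0: 0.00686H* = 0.0633, so H* = 9.23.
Substitute into dH/dt = 0: 0.932(1 - 9.23/29.5) = 0.0249L*.
The bracket is 0.687, giving L* = 0.64/0.0249 = 25.7.

H* ≈ 9.23, L* ≈ 25.7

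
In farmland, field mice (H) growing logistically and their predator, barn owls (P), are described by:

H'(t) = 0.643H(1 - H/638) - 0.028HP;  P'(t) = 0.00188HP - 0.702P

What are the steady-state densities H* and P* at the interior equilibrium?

From dP/dt = 0 with P > 0: 0.00188H* = 0.702, so H* = 373.
Substitute into dH/dt = 0: 0.643(1 - 373/638) = 0.028P*.
The bracket is 0.415, giving P* = 0.267/0.028 = 9.52.

H* ≈ 373, P* ≈ 9.52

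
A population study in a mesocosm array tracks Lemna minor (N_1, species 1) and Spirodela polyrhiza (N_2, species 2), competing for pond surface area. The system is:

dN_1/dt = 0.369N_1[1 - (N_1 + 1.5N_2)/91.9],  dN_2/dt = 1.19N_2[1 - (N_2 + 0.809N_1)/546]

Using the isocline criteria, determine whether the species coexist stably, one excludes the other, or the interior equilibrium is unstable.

species 2 excludes species 1

Compare the nullcline intercepts: K1/α12 = 91.9/1.5 = 61.3 < K2 = 546; K2/α21 = 546/0.809 = 675 > K1 = 91.9.
Since the inequalities point opposite ways, species 2 can invade but species 1 cannot.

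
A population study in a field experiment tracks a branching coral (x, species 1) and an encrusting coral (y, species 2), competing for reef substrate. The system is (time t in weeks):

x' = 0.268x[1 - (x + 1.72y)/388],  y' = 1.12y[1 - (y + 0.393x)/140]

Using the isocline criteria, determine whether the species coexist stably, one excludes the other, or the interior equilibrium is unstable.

Compare the nullcline intercepts: K1/α12 = 388/1.72 = 226 > K2 = 140; K2/α21 = 140/0.393 = 356 < K1 = 388.
Since the inequalities point opposite ways, species 1 can invade but species 2 cannot.

species 1 excludes species 2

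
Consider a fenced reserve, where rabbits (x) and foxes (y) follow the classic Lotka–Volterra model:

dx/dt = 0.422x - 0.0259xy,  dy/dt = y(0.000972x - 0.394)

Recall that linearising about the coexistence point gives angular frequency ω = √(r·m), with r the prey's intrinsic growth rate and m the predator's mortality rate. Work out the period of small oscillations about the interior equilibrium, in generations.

Here r = 0.422 and m = 0.394, so r·m = 0.166.
ω = √0.166 = 0.408 per generation, hence T = 2π/ω ≈ 15.4 generations.

T ≈ 15.4 generations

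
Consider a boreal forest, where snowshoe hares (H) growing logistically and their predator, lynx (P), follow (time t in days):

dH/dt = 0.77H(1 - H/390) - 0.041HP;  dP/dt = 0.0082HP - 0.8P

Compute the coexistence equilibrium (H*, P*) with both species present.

From dP/dt = 0 with P > 0: 0.0082H* = 0.8, so H* = 97.6.
Substitute into dH/dt = 0: 0.77(1 - 97.6/390) = 0.041P*.
The bracket is 0.75, giving P* = 0.577/0.041 = 14.1.

H* ≈ 97.6, P* ≈ 14.1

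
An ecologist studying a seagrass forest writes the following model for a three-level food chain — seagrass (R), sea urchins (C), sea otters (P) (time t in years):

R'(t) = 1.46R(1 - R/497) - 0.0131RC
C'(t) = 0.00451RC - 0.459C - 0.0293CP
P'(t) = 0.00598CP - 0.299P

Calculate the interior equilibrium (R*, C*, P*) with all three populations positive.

From dP/dt = 0: 0.00598C* = 0.299, so C* = 50.
From dR/dt = 0: 1.46(1 - R*/497) = 0.0131·50, giving R* = 497·(1 - 0.449) = 274.
From dC/dt = 0: 0.00451·274 - 0.459 = 0.0293P*, so P* = 0.777/0.0293 = 26.5.

R* ≈ 274, C* ≈ 50, P* ≈ 26.5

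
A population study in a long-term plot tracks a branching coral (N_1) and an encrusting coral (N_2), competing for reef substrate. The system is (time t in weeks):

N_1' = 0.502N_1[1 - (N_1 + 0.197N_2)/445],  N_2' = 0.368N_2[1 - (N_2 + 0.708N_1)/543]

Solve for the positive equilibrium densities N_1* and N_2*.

N_1* ≈ 393, N_2* ≈ 265

Setting both brackets to zero gives the nullclines N_1 + 0.197N_2 = 445 and 0.708N_1 + N_2 = 543.
Substituting N_2 = 543 - 0.708N_1 into the first: N_1(1 - 0.197·0.708) = 445 - 0.197·543.
So N_1* = 338/0.861 = 393, and then N_2* = 543 - 0.708·393 = 265.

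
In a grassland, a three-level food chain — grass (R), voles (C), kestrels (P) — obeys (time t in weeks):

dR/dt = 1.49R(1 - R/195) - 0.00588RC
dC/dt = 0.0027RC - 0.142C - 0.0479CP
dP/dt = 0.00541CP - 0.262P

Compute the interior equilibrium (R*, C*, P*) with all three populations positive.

R* ≈ 158, C* ≈ 48.4, P* ≈ 5.93

From dP/dt = 0: 0.00541C* = 0.262, so C* = 48.4.
From dR/dt = 0: 1.49(1 - R*/195) = 0.00588·48.4, giving R* = 195·(1 - 0.191) = 158.
From dC/dt = 0: 0.0027·158 - 0.142 = 0.0479P*, so P* = 0.284/0.0479 = 5.93.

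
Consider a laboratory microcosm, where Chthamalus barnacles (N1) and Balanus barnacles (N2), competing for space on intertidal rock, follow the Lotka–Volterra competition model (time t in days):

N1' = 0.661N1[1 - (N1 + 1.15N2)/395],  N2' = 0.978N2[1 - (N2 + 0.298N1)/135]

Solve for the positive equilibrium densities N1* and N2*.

N1* ≈ 365, N2* ≈ 26.3

Setting both brackets to zero gives the nullclines N1 + 1.15N2 = 395 and 0.298N1 + N2 = 135.
Substituting N2 = 135 - 0.298N1 into the first: N1(1 - 1.15·0.298) = 395 - 1.15·135.
So N1* = 240/0.657 = 365, and then N2* = 135 - 0.298·365 = 26.3.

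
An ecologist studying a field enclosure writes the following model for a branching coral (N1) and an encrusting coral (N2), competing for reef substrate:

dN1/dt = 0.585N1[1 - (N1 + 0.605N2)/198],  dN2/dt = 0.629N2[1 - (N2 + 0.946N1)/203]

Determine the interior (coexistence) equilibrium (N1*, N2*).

N1* ≈ 176, N2* ≈ 36.7

Setting both brackets to zero gives the nullclines N1 + 0.605N2 = 198 and 0.946N1 + N2 = 203.
Substituting N2 = 203 - 0.946N1 into the first: N1(1 - 0.605·0.946) = 198 - 0.605·203.
So N1* = 75.2/0.428 = 176, and then N2* = 203 - 0.946·176 = 36.7.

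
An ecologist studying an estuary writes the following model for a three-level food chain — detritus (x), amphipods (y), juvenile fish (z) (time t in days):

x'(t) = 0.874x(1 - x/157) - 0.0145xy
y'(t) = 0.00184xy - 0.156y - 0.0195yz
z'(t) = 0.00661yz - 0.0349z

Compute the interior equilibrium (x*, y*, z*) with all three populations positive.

From dz/dt = 0: 0.00661y* = 0.0349, so y* = 5.28.
From dx/dt = 0: 0.874(1 - x*/157) = 0.0145·5.28, giving x* = 157·(1 - 0.0876) = 143.
From dy/dt = 0: 0.00184·143 - 0.156 = 0.0195z*, so z* = 0.108/0.0195 = 5.52.

x* ≈ 143, y* ≈ 5.28, z* ≈ 5.52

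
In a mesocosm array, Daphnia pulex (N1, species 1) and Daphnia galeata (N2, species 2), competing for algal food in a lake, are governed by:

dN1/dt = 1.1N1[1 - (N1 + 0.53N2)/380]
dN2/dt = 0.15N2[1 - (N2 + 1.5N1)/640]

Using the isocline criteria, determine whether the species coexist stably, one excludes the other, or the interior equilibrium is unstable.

Compare the nullcline intercepts: K1/α12 = 380/0.53 = 717 > K2 = 640; K2/α21 = 640/1.5 = 427 > K1 = 380.
Since both inequalities hold, each species can invade when rare, so the interior equilibrium is stable.

stable coexistence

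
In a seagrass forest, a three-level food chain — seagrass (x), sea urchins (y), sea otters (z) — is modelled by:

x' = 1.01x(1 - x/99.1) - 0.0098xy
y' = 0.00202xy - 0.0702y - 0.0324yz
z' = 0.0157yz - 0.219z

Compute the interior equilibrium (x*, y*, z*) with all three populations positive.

From dz/dt = 0: 0.0157y* = 0.219, so y* = 13.9.
From dx/dt = 0: 1.01(1 - x*/99.1) = 0.0098·13.9, giving x* = 99.1·(1 - 0.135) = 85.7.
From dy/dt = 0: 0.00202·85.7 - 0.0702 = 0.0324z*, so z* = 0.103/0.0324 = 3.18.

x* ≈ 85.7, y* ≈ 13.9, z* ≈ 3.18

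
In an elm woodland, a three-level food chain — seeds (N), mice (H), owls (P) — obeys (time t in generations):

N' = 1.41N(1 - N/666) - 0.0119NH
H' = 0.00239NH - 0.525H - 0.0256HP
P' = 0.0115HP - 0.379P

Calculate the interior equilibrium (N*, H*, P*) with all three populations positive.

N* ≈ 481, H* ≈ 33, P* ≈ 24.4

From dP/dt = 0: 0.0115H* = 0.379, so H* = 33.
From dN/dt = 0: 1.41(1 - N*/666) = 0.0119·33, giving N* = 666·(1 - 0.278) = 481.
From dH/dt = 0: 0.00239·481 - 0.525 = 0.0256P*, so P* = 0.624/0.0256 = 24.4.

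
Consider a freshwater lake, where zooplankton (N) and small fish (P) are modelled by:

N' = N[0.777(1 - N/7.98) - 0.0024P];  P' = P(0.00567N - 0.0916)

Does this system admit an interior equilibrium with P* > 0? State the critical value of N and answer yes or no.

The predator equation gives dP/dt > 0 only when N > 0.0916/0.00567 = 16.2.
Without the predator, N → K = 7.98. Since 7.98 < 16.2, the predator cannot invade.

Threshold N = 16.2; K < 16.2, so no, the predator goes extinct.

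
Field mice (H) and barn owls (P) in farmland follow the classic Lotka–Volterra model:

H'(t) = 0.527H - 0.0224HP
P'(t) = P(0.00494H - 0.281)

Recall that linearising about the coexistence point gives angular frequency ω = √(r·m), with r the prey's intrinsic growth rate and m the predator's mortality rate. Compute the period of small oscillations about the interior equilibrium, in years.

Here r = 0.527 and m = 0.281, so r·m = 0.148.
ω = √0.148 = 0.385 per year, hence T = 2π/ω ≈ 16.3 years.

T ≈ 16.3 years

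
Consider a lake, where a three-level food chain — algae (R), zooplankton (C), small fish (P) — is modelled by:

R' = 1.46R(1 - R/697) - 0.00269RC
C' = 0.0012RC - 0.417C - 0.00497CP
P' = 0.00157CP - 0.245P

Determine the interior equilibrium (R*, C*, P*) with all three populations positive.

From dP/dt = 0: 0.00157C* = 0.245, so C* = 156.
From dR/dt = 0: 1.46(1 - R*/697) = 0.00269·156, giving R* = 697·(1 - 0.288) = 497.
From dC/dt = 0: 0.0012·497 - 0.417 = 0.00497P*, so P* = 0.179/0.00497 = 36.

R* ≈ 497, C* ≈ 156, P* ≈ 36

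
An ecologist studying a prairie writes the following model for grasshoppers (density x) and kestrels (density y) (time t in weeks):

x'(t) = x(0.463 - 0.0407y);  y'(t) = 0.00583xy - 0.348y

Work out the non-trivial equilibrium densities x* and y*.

Set dy/dt = 0 with y > 0: 0.00583x - 0.348 = 0, so x* = 0.348/0.00583 = 59.7.
Set dx/dt = 0 with x > 0: 0.463 - 0.0407y = 0, so y* = 0.463/0.0407 = 11.4.

x* ≈ 59.7, y* ≈ 11.4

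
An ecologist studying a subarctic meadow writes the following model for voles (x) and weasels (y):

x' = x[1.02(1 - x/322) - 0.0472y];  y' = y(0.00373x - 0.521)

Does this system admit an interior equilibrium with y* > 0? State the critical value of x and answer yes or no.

The predator equation gives dy/dt > 0 only when x > 0.521/0.00373 = 140.
Without the predator, x → K = 322. Since 322 > 140, the predator can invade and persist.

Threshold x = 140; K > 140, so yes, the predator persists.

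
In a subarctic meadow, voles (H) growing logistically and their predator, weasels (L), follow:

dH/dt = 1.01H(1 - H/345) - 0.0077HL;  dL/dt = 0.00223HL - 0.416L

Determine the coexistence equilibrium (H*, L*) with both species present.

From dL/dt = 0 with L > 0: 0.00223H* = 0.416, so H* = 187.
Substitute into dH/dt = 0: 1.01(1 - 187/345) = 0.0077L*.
The bracket is 0.459, giving L* = 0.464/0.0077 = 60.2.

H* ≈ 187, L* ≈ 60.2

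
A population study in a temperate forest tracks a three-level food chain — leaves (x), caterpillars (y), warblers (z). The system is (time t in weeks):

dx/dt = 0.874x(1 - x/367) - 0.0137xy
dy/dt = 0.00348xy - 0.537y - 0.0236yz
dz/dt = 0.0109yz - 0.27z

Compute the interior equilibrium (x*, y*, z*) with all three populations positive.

x* ≈ 225, y* ≈ 24.8, z* ≈ 10.4

From dz/dt = 0: 0.0109y* = 0.27, so y* = 24.8.
From dx/dt = 0: 0.874(1 - x*/367) = 0.0137·24.8, giving x* = 367·(1 - 0.388) = 225.
From dy/dt = 0: 0.00348·225 - 0.537 = 0.0236z*, so z* = 0.244/0.0236 = 10.4.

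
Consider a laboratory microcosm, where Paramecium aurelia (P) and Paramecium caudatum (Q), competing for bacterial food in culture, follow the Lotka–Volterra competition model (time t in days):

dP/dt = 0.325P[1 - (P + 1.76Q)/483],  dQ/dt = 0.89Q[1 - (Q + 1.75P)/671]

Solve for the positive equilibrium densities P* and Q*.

Setting both brackets to zero gives the nullclines P + 1.76Q = 483 and 1.75P + Q = 671.
Substituting Q = 671 - 1.75P into the first: P(1 - 1.76·1.75) = 483 - 1.76·671.
So P* = -698/-2.08 = 336, and then Q* = 671 - 1.75·336 = 83.8.

P* ≈ 336, Q* ≈ 83.8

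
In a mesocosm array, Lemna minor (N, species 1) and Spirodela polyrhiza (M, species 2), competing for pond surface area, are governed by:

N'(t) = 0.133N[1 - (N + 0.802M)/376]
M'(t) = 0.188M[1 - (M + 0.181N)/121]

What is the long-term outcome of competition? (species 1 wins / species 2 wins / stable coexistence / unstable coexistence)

Compare the nullcline intercepts: K1/α12 = 376/0.802 = 469 > K2 = 121; K2/α21 = 121/0.181 = 669 > K1 = 376.
Since both inequalities hold, each species can invade when rare, so the interior equilibrium is stable.

stable coexistence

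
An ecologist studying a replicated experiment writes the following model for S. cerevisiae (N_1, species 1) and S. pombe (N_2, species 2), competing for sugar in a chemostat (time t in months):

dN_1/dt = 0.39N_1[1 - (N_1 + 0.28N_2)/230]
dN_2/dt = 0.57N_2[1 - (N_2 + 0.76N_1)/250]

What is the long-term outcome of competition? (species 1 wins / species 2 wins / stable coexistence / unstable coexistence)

stable coexistence

Compare the nullcline intercepts: K1/α12 = 230/0.28 = 821 > K2 = 250; K2/α21 = 250/0.76 = 329 > K1 = 230.
Since both inequalities hold, each species can invade when rare, so the interior equilibrium is stable.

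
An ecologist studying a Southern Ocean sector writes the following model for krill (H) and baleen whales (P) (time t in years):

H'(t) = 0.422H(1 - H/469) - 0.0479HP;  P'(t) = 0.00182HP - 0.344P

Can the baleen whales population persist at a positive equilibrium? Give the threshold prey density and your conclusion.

Threshold H = 189; K > 189, so yes, the predator persists.

The predator equation gives dP/dt > 0 only when H > 0.344/0.00182 = 189.
Without the predator, H → K = 469. Since 469 > 189, the predator can invade and persist.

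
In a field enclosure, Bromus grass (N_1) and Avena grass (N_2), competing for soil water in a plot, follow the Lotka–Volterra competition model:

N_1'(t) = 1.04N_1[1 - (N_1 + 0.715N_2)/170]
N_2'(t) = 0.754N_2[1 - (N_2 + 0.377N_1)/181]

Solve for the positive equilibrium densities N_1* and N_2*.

Setting both brackets to zero gives the nullclines N_1 + 0.715N_2 = 170 and 0.377N_1 + N_2 = 181.
Substituting N_2 = 181 - 0.377N_1 into the first: N_1(1 - 0.715·0.377) = 170 - 0.715·181.
So N_1* = 40.6/0.73 = 55.6, and then N_2* = 181 - 0.377·55.6 = 160.

N_1* ≈ 55.6, N_2* ≈ 160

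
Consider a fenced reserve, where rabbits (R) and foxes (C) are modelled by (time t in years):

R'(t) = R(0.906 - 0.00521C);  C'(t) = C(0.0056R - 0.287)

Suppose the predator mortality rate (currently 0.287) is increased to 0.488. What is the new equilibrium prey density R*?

At the interior fixed point, setting dC/dt = 0 with C > 0 fixes R* = (predator death rate)/(RC coefficient) — independent of the other coefficients.
With the change, R* = 0.488/0.0056 = 87.1; it rises from 51.2.

R* ≈ 87.1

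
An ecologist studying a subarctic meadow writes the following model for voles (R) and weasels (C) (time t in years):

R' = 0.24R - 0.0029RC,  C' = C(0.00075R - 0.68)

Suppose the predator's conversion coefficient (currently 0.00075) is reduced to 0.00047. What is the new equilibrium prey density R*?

R* ≈ 1450

At the interior fixed point, setting dC/dt = 0 with C > 0 fixes R* = (predator death rate)/(RC coefficient) — independent of the other coefficients.
With the change, R* = 0.68/0.00047 = 1450; it rises from 907.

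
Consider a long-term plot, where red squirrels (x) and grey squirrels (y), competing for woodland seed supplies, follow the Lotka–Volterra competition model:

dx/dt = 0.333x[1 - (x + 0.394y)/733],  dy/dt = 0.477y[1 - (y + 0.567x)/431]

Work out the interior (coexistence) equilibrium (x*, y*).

x* ≈ 725, y* ≈ 19.8

Setting both brackets to zero gives the nullclines x + 0.394y = 733 and 0.567x + y = 431.
Substituting y = 431 - 0.567x into the first: x(1 - 0.394·0.567) = 733 - 0.394·431.
So x* = 563/0.777 = 725, and then y* = 431 - 0.567·725 = 19.8.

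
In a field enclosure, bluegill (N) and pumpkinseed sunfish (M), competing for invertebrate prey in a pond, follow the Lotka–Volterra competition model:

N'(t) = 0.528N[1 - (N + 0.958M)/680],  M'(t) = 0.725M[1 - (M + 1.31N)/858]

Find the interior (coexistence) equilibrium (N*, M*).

N* ≈ 557, M* ≈ 129

Setting both brackets to zero gives the nullclines N + 0.958M = 680 and 1.31N + M = 858.
Substituting M = 858 - 1.31N into the first: N(1 - 0.958·1.31) = 680 - 0.958·858.
So N* = -142/-0.255 = 557, and then M* = 858 - 1.31·557 = 129.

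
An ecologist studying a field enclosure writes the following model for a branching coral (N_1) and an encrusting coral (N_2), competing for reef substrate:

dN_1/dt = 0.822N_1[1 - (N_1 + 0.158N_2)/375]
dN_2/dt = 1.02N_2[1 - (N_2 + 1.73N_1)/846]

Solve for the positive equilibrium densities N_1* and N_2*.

Setting both brackets to zero gives the nullclines N_1 + 0.158N_2 = 375 and 1.73N_1 + N_2 = 846.
Substituting N_2 = 846 - 1.73N_1 into the first: N_1(1 - 0.158·1.73) = 375 - 0.158·846.
So N_1* = 241/0.727 = 332, and then N_2* = 846 - 1.73·332 = 271.

N_1* ≈ 332, N_2* ≈ 271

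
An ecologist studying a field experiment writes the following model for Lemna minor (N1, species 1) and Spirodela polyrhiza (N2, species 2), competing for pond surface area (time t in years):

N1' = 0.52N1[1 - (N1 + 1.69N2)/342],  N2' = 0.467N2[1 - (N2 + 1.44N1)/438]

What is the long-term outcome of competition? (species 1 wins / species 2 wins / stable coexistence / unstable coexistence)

Compare the nullcline intercepts: K1/α12 = 342/1.69 = 202 < K2 = 438; K2/α21 = 438/1.44 = 304 < K1 = 342.
Since both are reversed, neither can invade when rare; the interior point is a saddle.

unstable coexistence (outcome depends on initial conditions)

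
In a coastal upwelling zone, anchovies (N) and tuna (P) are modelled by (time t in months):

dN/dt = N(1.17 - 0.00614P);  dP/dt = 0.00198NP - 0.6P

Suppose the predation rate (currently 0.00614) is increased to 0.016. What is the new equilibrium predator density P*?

At the interior fixed point, setting dN/dt = 0 with N > 0 fixes P* = (prey growth rate)/(NP coefficient) — independent of the other coefficients.
With the change, P* = 1.17/0.016 = 73.1; it falls from 191.

P* ≈ 73.1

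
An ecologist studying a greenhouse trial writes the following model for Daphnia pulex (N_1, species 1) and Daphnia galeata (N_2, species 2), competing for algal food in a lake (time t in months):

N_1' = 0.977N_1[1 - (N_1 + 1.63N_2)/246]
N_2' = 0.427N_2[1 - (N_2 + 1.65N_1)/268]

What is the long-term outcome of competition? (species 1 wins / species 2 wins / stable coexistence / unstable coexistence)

Compare the nullcline intercepts: K1/α12 = 246/1.63 = 151 < K2 = 268; K2/α21 = 268/1.65 = 162 < K1 = 246.
Since both are reversed, neither can invade when rare; the interior point is a saddle.

unstable coexistence (outcome depends on initial conditions)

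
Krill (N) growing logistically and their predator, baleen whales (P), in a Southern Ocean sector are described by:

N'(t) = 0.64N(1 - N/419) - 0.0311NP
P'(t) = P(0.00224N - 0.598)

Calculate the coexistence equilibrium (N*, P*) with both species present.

From dP/dt = 0 with P > 0: 0.00224N* = 0.598, so N* = 267.
Substitute into dN/dt = 0: 0.64(1 - 267/419) = 0.0311P*.
The bracket is 0.363, giving P* = 0.232/0.0311 = 7.47.

N* ≈ 267, P* ≈ 7.47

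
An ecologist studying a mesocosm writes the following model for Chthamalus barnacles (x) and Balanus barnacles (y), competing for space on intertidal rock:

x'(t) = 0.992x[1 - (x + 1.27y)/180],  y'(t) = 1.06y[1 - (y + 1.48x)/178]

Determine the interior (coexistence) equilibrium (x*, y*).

x* ≈ 52.4, y* ≈ 101

Setting both brackets to zero gives the nullclines x + 1.27y = 180 and 1.48x + y = 178.
Substituting y = 178 - 1.48x into the first: x(1 - 1.27·1.48) = 180 - 1.27·178.
So x* = -46.1/-0.88 = 52.4, and then y* = 178 - 1.48·52.4 = 101.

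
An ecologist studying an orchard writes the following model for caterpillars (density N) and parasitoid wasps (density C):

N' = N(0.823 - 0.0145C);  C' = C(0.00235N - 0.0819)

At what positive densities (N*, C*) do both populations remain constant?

Set dC/dt = 0 with C > 0: 0.00235N - 0.0819 = 0, so N* = 0.0819/0.00235 = 34.9.
Set dN/dt = 0 with N > 0: 0.823 - 0.0145C = 0, so C* = 0.823/0.0145 = 56.8.

N* ≈ 34.9, C* ≈ 56.8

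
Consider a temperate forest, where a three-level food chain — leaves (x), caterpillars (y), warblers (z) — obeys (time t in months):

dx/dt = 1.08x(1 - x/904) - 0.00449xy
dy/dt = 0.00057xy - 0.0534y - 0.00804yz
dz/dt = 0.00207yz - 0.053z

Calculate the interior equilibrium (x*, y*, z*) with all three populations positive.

x* ≈ 808, y* ≈ 25.6, z* ≈ 50.6

From dz/dt = 0: 0.00207y* = 0.053, so y* = 25.6.
From dx/dt = 0: 1.08(1 - x*/904) = 0.00449·25.6, giving x* = 904·(1 - 0.106) = 808.
From dy/dt = 0: 0.00057·808 - 0.0534 = 0.00804z*, so z* = 0.407/0.00804 = 50.6.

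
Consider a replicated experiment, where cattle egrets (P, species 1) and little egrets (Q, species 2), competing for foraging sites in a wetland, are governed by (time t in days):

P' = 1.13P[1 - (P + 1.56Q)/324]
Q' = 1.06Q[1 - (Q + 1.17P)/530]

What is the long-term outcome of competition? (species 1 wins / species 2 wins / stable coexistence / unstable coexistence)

Compare the nullcline intercepts: K1/α12 = 324/1.56 = 208 < K2 = 530; K2/α21 = 530/1.17 = 453 > K1 = 324.
Since the inequalities point opposite ways, species 2 can invade but species 1 cannot.

species 2 excludes species 1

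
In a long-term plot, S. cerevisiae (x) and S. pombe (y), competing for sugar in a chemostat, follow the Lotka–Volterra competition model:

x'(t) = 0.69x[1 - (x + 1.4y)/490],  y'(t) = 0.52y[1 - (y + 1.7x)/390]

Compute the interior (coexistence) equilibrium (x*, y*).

x* ≈ 40.6, y* ≈ 321

Setting both brackets to zero gives the nullclines x + 1.4y = 490 and 1.7x + y = 390.
Substituting y = 390 - 1.7x into the first: x(1 - 1.4·1.7) = 490 - 1.4·390.
So x* = -56/-1.38 = 40.6, and then y* = 390 - 1.7·40.6 = 321.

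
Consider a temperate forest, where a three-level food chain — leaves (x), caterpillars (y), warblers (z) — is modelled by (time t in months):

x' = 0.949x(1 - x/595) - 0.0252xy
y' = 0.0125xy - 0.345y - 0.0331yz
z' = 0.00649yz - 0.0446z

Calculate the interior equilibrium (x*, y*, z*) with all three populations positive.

x* ≈ 486, y* ≈ 6.87, z* ≈ 173

From dz/dt = 0: 0.00649y* = 0.0446, so y* = 6.87.
From dx/dt = 0: 0.949(1 - x*/595) = 0.0252·6.87, giving x* = 595·(1 - 0.182) = 486.
From dy/dt = 0: 0.0125·486 - 0.345 = 0.0331z*, so z* = 5.74/0.0331 = 173.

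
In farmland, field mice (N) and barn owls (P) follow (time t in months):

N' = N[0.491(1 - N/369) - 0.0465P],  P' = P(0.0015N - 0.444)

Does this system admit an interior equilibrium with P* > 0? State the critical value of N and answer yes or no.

The predator equation gives dP/dt > 0 only when N > 0.444/0.0015 = 296.
Without the predator, N → K = 369. Since 369 > 296, the predator can invade and persist.

Threshold N = 296; K > 296, so yes, the predator persists.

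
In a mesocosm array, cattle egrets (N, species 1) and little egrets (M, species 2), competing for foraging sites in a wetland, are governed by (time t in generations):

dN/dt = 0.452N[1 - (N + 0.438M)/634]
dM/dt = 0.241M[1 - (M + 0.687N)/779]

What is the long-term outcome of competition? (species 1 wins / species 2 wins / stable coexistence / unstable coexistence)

stable coexistence

Compare the nullcline intercepts: K1/α12 = 634/0.438 = 1450 > K2 = 779; K2/α21 = 779/0.687 = 1130 > K1 = 634.
Since both inequalities hold, each species can invade when rare, so the interior equilibrium is stable.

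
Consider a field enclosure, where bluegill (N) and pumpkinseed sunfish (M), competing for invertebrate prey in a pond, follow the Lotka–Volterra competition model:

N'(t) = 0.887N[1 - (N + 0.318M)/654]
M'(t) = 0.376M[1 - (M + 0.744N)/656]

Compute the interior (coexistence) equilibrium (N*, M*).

N* ≈ 583, M* ≈ 222

Setting both brackets to zero gives the nullclines N + 0.318M = 654 and 0.744N + M = 656.
Substituting M = 656 - 0.744N into the first: N(1 - 0.318·0.744) = 654 - 0.318·656.
So N* = 445/0.763 = 583, and then M* = 656 - 0.744·583 = 222.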